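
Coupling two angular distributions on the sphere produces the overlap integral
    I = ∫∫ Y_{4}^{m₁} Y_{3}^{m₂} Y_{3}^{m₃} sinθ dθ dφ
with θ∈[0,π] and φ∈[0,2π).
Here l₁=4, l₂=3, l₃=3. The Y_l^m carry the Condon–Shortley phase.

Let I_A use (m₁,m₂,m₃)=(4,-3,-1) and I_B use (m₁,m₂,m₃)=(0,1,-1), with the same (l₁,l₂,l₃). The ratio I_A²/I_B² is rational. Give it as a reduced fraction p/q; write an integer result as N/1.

l's match ⇒ only the (l;m) 3-j factors differ between A and B.
A: triangle coeff Δ(4,3,3) = 1/34650; Σ_t [0,0]: t=0:+1/1152 = 1/1152; (3j)²=1/33 [(4 3 3; 4 -3 -1)], sign=+1
B: triangle coeff Δ(4,3,3) = 1/34650; Σ_t [2,4]: t=2:+1/32 t=3:−1/36 t=4:+1/1152 = 5/1152; (3j)²=1/1386 [(4 3 3; 0 1 -1)], sign=+1
I_A²/I_B² = (1/33)/(1/1386) = 42/1

42/1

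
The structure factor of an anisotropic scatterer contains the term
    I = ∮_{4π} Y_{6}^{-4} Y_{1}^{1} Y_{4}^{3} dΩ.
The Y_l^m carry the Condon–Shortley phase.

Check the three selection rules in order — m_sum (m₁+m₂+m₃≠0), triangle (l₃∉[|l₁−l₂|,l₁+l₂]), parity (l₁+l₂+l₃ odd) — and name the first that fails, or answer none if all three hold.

Σmᵢ = 0  ✓
l₃∈[|l₁−l₂|,l₁+l₂]=[5,7], have l₃=4  ✗
Σlᵢ = 11 ⇒ odd

triangle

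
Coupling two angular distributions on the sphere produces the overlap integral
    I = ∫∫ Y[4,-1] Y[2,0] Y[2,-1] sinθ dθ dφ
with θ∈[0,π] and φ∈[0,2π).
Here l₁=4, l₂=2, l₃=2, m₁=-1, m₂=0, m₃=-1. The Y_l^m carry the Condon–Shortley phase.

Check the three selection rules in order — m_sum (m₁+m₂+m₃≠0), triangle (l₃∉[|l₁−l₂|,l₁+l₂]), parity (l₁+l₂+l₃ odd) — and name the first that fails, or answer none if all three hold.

m_sum

m₁+m₂+m₃ = -1 + 0 − 1 = -2  ✗
triangle: |4−2|=2 ≤ l₃=2 ≤ 4+2=6
parity: l₁+l₂+l₃ = 8 is even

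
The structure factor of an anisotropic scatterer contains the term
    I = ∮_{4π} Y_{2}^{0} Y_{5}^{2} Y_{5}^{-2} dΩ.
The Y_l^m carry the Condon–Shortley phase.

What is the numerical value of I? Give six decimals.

m-sum 0 ✓  L=12 even ✓  3≤5≤7 ✓
Π(2lᵢ+1) = 5×11×11 = 605
triangle coeff Δ(2,5,5) = 1/38610
Σ_t [0,2]: t=0:+1/2880 t=1:−1/576 t=2:+1/2880 = -1/960
(3j)²=10/429 [(2 5 5; 0 0 0)], sign=+1
Σ_t [0,2]: t=0:+1/20160 t=1:−1/1440 t=2:+1/2880 = -1/3360
(3j)²=6/715 [(2 5 5; 0 2 -2)], sign=+1
⇒ 4πI² = 20/169
I = (+1)√(20/169/(4π)) = 0.09704356

0.097044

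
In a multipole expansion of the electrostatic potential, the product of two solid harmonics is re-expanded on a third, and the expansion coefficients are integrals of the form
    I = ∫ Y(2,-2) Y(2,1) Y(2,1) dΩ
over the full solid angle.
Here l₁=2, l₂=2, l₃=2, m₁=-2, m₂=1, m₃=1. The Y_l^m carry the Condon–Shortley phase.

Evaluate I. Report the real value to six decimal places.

0.220728

Checks pass: Σm=0; 6 even; l₃=2∈[0,4].
(2·2+1)(2·2+1)(2·2+1) = 125
Δ: 2! 2! 2! / 7! → 1/630
sum: t=0:+1/8 t=1:−1/1 t=2:+1/8 = -3/4
3j²(2 2 2; 0 0 0) = Δ·Π!·Σ² = 2/35  (sign -1)
sum: t=2:+1/4 = 1/4
3j²(2 2 2; -2 1 1) = Δ·Π!·Σ² = 3/35  (sign -1)
combine: 4πI² = 125·2/35·3/35 = 30/49
take √, sign +1: I = 0.22072812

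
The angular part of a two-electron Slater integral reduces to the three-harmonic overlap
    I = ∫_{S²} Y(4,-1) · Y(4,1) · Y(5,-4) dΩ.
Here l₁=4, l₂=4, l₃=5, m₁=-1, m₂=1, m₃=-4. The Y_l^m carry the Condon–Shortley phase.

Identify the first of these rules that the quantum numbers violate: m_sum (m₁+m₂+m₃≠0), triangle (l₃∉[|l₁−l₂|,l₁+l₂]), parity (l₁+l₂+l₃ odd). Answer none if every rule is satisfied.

Σmᵢ = -4  ✗
l₃∈[|l₁−l₂|,l₁+l₂]=[0,8], have l₃=5
Σlᵢ = 13 ⇒ odd

m_sum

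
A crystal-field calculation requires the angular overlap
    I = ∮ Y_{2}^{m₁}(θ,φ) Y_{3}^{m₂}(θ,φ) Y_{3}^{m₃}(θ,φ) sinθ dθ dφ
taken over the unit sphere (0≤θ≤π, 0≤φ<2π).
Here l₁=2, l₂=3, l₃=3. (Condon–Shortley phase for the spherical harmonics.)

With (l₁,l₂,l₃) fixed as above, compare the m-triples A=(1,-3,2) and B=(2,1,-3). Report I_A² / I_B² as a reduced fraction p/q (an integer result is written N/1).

5/2

Same 2,3,3: normalisation and zero-m 3j drop out of the ratio.
A: Δ: 2! 2! 4! / 9! → 1/3780; sum: t=0:+1/48 = 1/48; 3j²(2 3 3; 1 -3 2) = Δ·Π!·Σ² = 5/84  (sign -1)
B: Δ: 2! 2! 4! / 9! → 1/3780; sum: t=0:+1/96 = 1/96; 3j²(2 3 3; 2 1 -3) = Δ·Π!·Σ² = 1/42  (sign +1)
I_A²/I_B² = (5/84)/(1/42) = 5/2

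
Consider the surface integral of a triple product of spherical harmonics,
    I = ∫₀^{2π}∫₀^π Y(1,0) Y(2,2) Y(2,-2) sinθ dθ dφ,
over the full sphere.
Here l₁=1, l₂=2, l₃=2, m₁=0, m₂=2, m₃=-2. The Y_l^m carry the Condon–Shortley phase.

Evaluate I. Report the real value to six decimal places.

L=5 odd ⇒ parity kills the (l;000) factor ⇒ I = 0

0.000000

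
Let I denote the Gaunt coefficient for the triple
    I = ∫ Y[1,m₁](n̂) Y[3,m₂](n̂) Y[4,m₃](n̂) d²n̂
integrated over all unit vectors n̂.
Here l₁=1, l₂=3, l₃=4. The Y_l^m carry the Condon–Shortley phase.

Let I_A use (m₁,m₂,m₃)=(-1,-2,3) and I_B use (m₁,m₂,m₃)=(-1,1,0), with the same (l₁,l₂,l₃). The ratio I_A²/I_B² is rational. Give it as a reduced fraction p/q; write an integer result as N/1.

Same 1,3,4: normalisation and zero-m 3j drop out of the ratio.
A: Δ: 0! 2! 6! / 9! → 1/252; sum: t=0:+1/240 = 1/240; 3j²(1 3 4; -1 -2 3) = Δ·Π!·Σ² = 1/12  (sign -1)
B: Δ: 0! 2! 6! / 9! → 1/252; sum: t=0:+1/96 = 1/96; 3j²(1 3 4; -1 1 0) = Δ·Π!·Σ² = 1/42  (sign +1)
I_A²/I_B² = (1/12)/(1/42) = 7/2

7/2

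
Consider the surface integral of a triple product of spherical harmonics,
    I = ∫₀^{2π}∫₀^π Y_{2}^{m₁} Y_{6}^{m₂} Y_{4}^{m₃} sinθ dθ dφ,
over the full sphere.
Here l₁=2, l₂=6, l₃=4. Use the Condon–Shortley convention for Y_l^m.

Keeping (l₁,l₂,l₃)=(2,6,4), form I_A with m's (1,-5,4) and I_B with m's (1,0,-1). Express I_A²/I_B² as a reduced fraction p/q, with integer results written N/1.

11/8

Same 2,6,4: normalisation and zero-m 3j drop out of the ratio.
A: Δ: 4! 0! 8! / 13! → 1/6435; sum: t=1:−1/241920 = -1/241920; 3j²(2 6 4; 1 -5 4) = Δ·Π!·Σ² = 1/39  (sign -1)
B: Δ: 4! 0! 8! / 13! → 1/6435; sum: t=1:−1/4320 = -1/4320; 3j²(2 6 4; 1 0 -1) = Δ·Π!·Σ² = 8/429  (sign +1)
I_A²/I_B² = (1/39)/(8/429) = 11/8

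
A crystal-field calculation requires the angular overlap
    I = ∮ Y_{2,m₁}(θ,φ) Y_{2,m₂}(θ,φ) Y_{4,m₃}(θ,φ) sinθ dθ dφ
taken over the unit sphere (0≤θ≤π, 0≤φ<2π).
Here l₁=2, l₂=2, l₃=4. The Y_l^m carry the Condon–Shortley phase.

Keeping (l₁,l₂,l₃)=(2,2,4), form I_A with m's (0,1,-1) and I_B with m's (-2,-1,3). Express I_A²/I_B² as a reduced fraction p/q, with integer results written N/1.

6/7

Shared (l₁,l₂,l₃)=(2,2,4): N and (l;000)² cancel in I_A²/I_B².
A: Δ = 0!·4!·4!/9! = 1/630; Racah Σ t=0..0: t=0:+1/24 = 1/24; ⇒ 3j(2 2 4; 0 1 -1)² = 1/21, sgn -1
B: Δ = 0!·4!·4!/9! = 1/630; Racah Σ t=0..0: t=0:+1/144 = 1/144; ⇒ 3j(2 2 4; -2 -1 3)² = 1/18, sgn -1
I_A²/I_B² = (1/21)/(1/18) = 6/7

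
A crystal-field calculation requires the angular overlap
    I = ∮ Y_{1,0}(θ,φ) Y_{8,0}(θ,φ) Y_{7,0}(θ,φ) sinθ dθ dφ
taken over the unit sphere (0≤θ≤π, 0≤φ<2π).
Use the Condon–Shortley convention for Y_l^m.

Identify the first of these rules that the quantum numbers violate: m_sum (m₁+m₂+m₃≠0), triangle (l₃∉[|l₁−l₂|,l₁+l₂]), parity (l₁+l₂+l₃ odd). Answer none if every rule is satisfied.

azimuthal sum: 0 + 0 + 0 = 0  ✓
7 ≤ 7 ≤ 9 (triangle on l)  ✓
L = 1 + 8 + 7 = 16 (even)  ✓

none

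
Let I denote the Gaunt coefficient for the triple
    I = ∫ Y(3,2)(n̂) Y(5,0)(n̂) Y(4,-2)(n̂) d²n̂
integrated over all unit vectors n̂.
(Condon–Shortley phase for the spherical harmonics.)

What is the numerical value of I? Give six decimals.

Rules hold: Σm=0, L=12 even, 2≤4≤8.
N = 7·11·9 = 693
Δ = 4!·2!·6!/13! = 1/180180
Racah Σ t=1..3: t=1:−1/576 t=2:+1/144 t=3:−1/576 = 1/288
⇒ 3j(3 5 4; 0 0 0)² = 20/1001, sgn +1
Racah Σ t=0..1: t=0:+1/2880 t=1:−1/576 = -1/720
⇒ 3j(3 5 4; 2 0 -2)² = 80/3003, sgn -1
4πI² = N·(3j₀)²·(3jₘ)² = 4800/13013
I = -1·√(0.368862/4π) = -0.17132746

-0.171327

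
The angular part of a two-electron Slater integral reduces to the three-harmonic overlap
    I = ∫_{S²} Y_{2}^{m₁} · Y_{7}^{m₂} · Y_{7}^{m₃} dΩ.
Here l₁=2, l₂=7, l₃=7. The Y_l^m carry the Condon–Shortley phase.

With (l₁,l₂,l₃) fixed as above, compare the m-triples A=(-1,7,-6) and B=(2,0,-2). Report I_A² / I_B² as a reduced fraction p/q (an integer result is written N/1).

l's match ⇒ only the (l;m) 3-j factors differ between A and B.
A: triangle coeff Δ(2,7,7) = 1/185640; Σ_t [2,2]: t=2:+1/958003200 = 1/958003200; (3j)²=13/680 [(2 7 7; -1 7 -6)], sign=-1
B: triangle coeff Δ(2,7,7) = 1/185640; Σ_t [0,0]: t=0:+1/2419200 = 1/2419200; (3j)²=27/1105 [(2 7 7; 2 0 -2)], sign=-1
I_A²/I_B² = (13/680)/(27/1105) = 169/216

169/216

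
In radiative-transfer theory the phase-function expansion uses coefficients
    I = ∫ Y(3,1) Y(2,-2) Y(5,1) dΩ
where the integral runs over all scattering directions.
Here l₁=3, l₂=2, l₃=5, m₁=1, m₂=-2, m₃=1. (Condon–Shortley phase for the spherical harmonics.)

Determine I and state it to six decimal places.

-0.092802

Checks pass: Σm=0; 10 even; l₃=5∈[1,5].
(2·3+1)(2·2+1)(2·5+1) = 385
Δ: 0! 6! 4! / 11! → 1/2310
sum: t=0:+1/144 = 1/144
3j²(3 2 5; 0 0 0) = Δ·Π!·Σ² = 10/231  (sign -1)
sum: t=0:+1/1152 = 1/1152
3j²(3 2 5; 1 -2 1) = Δ·Π!·Σ² = 1/154  (sign +1)
combine: 4πI² = 385·10/231·1/154 = 25/231
take √, sign -1: I = -0.09280237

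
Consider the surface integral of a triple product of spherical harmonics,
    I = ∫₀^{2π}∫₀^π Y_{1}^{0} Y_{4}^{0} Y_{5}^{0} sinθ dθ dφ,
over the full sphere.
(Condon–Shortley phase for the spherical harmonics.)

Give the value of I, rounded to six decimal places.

m-sum 0 ✓  L=10 even ✓  3≤5≤5 ✓
Π(2lᵢ+1) = 3×9×11 = 297
triangle coeff Δ(1,4,5) = 1/495
Σ_t [0,0]: t=0:+1/576 = 1/576
(3j)²=5/99 [(1 4 5; 0 0 0)], sign=-1
(m-triple is (0,0,0) — same symbol as above.)
⇒ 4πI² = 25/33
I = (+1)√(25/33/(4π)) = 0.24553200

0.245532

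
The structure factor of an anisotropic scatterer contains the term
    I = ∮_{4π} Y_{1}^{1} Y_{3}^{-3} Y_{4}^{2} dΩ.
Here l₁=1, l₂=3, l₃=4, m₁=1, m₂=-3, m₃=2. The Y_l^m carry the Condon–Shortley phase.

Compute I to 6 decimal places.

0.061558

Checks pass: Σm=0; 8 even; l₃=4∈[2,4].
(2·1+1)(2·3+1)(2·4+1) = 189
Δ: 0! 2! 6! / 9! → 1/252
sum: t=0:+1/36 = 1/36
3j²(1 3 4; 0 0 0) = Δ·Π!·Σ² = 4/63  (sign +1)
sum: t=0:+1/1440 = 1/1440
3j²(1 3 4; 1 -3 2) = Δ·Π!·Σ² = 1/252  (sign +1)
combine: 4πI² = 189·4/63·1/252 = 1/21
take √, sign +1: I = 0.06155813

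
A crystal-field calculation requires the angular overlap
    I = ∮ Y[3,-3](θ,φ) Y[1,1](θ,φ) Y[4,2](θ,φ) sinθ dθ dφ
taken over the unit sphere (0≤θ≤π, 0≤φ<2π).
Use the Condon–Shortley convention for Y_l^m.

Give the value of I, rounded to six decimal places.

m-sum 0 ✓  L=8 even ✓  2≤4≤4 ✓
Π(2lᵢ+1) = 7×3×9 = 189
triangle coeff Δ(3,1,4) = 1/252
Σ_t [0,0]: t=0:+1/36 = 1/36
(3j)²=4/63 [(3 1 4; 0 0 0)], sign=+1
Σ_t [0,0]: t=0:+1/1440 = 1/1440
(3j)²=1/252 [(3 1 4; -3 1 2)], sign=+1
⇒ 4πI² = 1/21
I = (+1)√(1/21/(4π)) = 0.06155813

0.061558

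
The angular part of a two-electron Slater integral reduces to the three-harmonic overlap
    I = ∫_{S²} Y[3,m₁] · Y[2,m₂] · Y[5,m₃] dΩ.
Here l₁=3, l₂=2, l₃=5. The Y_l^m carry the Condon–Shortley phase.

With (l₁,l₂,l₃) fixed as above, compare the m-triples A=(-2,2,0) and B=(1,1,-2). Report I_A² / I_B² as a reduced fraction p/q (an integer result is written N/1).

1/21

Shared (l₁,l₂,l₃)=(3,2,5): N and (l;000)² cancel in I_A²/I_B².
A: Δ = 0!·6!·4!/11! = 1/2310; Racah Σ t=0..0: t=0:+1/2880 = 1/2880; ⇒ 3j(3 2 5; -2 2 0)² = 1/462, sgn -1
B: Δ = 0!·6!·4!/11! = 1/2310; Racah Σ t=0..0: t=0:+1/288 = 1/288; ⇒ 3j(3 2 5; 1 1 -2)² = 1/22, sgn -1
I_A²/I_B² = (1/462)/(1/22) = 1/21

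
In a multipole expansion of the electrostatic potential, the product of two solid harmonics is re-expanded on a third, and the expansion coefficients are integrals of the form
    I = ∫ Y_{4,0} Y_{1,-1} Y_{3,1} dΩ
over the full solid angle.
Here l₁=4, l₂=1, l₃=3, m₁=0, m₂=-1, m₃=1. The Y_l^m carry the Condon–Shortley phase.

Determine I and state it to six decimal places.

0.150786

Checks pass: Σm=0; 8 even; l₃=3∈[3,5].
(2·4+1)(2·1+1)(2·3+1) = 189
Δ: 2! 6! 0! / 9! → 1/252
sum: t=1:−1/36 = -1/36
3j²(4 1 3; 0 0 0) = Δ·Π!·Σ² = 4/63  (sign +1)
sum: t=0:+1/96 = 1/96
3j²(4 1 3; 0 -1 1) = Δ·Π!·Σ² = 1/42  (sign +1)
combine: 4πI² = 189·4/63·1/42 = 2/7
take √, sign +1: I = 0.15078601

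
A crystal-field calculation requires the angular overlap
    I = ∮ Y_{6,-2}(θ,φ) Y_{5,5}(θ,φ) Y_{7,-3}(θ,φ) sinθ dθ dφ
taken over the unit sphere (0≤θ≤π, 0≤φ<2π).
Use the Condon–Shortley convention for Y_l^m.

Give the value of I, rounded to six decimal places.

-0.165660

Checks pass: Σm=0; 18 even; l₃=7∈[1,11].
(2·6+1)(2·5+1)(2·7+1) = 2145
Δ: 4! 8! 6! / 19! → 1/174594420
sum: t=0:+1/4147200 t=1:−1/207360 t=2:+1/82944 t=3:−1/207360 t=4:+1/4147200 = 1/345600
3j²(6 5 7; 0 0 0) = Δ·Π!·Σ² = 420/46189  (sign -1)
sum: t=4:+1/9953280 = 1/9953280
3j²(6 5 7; -2 5 -3) = Δ·Π!·Σ² = 2450/138567  (sign +1)
combine: 4πI² = 2145·420/46189·2450/138567 = 5145000/14919047
take √, sign -1: I = -0.16565983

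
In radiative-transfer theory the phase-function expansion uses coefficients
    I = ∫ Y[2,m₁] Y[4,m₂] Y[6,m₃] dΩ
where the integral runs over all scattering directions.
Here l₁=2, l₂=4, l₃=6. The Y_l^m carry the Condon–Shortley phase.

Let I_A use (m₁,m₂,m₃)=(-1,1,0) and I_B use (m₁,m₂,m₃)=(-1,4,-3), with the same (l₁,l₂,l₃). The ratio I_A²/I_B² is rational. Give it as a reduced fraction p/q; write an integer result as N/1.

Same 2,4,6: normalisation and zero-m 3j drop out of the ratio.
A: Δ: 0! 4! 8! / 13! → 1/6435; sum: t=0:+1/4320 = 1/4320; 3j²(2 4 6; -1 1 0) = Δ·Π!·Σ² = 8/429  (sign +1)
B: Δ: 0! 4! 8! / 13! → 1/6435; sum: t=0:+1/241920 = 1/241920; 3j²(2 4 6; -1 4 -3) = Δ·Π!·Σ² = 1/715  (sign -1)
I_A²/I_B² = (8/429)/(1/715) = 40/3

40/3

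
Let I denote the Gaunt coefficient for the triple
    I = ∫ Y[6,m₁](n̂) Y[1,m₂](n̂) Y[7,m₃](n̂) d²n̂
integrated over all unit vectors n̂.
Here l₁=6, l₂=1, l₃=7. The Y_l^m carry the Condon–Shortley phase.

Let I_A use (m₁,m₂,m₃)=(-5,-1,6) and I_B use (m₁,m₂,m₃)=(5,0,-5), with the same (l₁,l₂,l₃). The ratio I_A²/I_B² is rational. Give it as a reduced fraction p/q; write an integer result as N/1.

l's match ⇒ only the (l;m) 3-j factors differ between A and B.
A: triangle coeff Δ(6,1,7) = 1/1365; Σ_t [0,0]: t=0:+1/79833600 = 1/79833600; (3j)²=2/35 [(6 1 7; -5 -1 6)], sign=-1
B: triangle coeff Δ(6,1,7) = 1/1365; Σ_t [0,0]: t=0:+1/39916800 = 1/39916800; (3j)²=8/455 [(6 1 7; 5 0 -5)], sign=+1
I_A²/I_B² = (2/35)/(8/455) = 13/4

13/4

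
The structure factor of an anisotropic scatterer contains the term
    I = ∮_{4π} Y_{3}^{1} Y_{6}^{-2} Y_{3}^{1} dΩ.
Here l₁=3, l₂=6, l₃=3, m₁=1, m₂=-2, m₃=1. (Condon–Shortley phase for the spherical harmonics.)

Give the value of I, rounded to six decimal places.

m-sum 0 ✓  L=12 even ✓  3≤3≤9 ✓
Π(2lᵢ+1) = 7×13×7 = 637
triangle coeff Δ(3,6,3) = 1/12012
Σ_t [3,3]: t=3:−1/1296 = -1/1296
(3j)²=100/3003 [(3 6 3; 0 0 0)], sign=+1
Σ_t [2,2]: t=2:+1/2304 = 1/2304
(3j)²=5/143 [(3 6 3; 1 -2 1)], sign=+1
⇒ 4πI² = 3500/4719
I = (+1)√(3500/4719/(4π)) = 0.24294284

0.242943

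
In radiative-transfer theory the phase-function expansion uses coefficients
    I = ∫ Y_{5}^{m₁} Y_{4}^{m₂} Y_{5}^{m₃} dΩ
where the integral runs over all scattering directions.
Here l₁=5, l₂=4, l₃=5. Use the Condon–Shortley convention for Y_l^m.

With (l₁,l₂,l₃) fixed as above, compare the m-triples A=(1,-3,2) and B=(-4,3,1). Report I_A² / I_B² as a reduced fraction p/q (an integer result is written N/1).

1/12

Shared (l₁,l₂,l₃)=(5,4,5): N and (l;000)² cancel in I_A²/I_B².
A: Δ = 4!·6!·4!/15! = 1/3153150; Racah Σ t=0..1: t=0:+1/6912 t=1:−1/5184 = -1/20736; ⇒ 3j(5 4 5; 1 -3 2)² = 5/2574, sgn +1
B: Δ = 4!·6!·4!/15! = 1/3153150; Racah Σ t=3..4: t=3:−1/103680 t=4:+1/17280 = 1/20736; ⇒ 3j(5 4 5; -4 3 1)² = 10/429, sgn +1
I_A²/I_B² = (5/2574)/(10/429) = 1/12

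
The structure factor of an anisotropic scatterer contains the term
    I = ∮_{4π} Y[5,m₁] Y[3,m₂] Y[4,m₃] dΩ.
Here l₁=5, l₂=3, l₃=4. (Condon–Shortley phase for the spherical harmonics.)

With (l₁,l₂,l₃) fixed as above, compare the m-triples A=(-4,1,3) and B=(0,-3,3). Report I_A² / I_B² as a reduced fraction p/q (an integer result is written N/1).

Shared (l₁,l₂,l₃)=(5,3,4): N and (l;000)² cancel in I_A²/I_B².
A: Δ = 4!·6!·2!/13! = 1/180180; Racah Σ t=3..4: t=3:−1/4320 t=4:+1/5760 = -1/17280; ⇒ 3j(5 3 4; -4 1 3)² = 7/4290, sgn +1
B: Δ = 4!·6!·2!/13! = 1/180180; Racah Σ t=0..0: t=0:+1/5760 = 1/5760; ⇒ 3j(5 3 4; 0 -3 3)² = 5/572, sgn -1
I_A²/I_B² = (7/4290)/(5/572) = 14/75

14/75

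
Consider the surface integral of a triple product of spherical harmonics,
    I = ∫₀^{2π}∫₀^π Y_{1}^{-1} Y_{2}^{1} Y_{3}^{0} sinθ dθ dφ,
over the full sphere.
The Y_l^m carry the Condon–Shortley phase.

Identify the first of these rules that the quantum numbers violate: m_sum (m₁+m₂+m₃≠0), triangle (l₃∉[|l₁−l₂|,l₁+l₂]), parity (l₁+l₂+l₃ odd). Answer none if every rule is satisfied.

none

Σmᵢ = 0  ✓
l₃∈[|l₁−l₂|,l₁+l₂]=[1,3], have l₃=3  ✓
Σlᵢ = 6 ⇒ even  ✓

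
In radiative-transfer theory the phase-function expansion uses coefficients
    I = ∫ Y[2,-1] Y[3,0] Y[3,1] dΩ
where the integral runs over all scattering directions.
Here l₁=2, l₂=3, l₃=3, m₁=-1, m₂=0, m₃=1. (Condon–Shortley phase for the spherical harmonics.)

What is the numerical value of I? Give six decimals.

-0.059471

m-sum 0 ✓  L=8 even ✓  1≤3≤5 ✓
Π(2lᵢ+1) = 5×7×7 = 245
triangle coeff Δ(2,3,3) = 1/3780
Σ_t [0,2]: t=0:+1/24 t=1:−1/4 t=2:+1/24 = -1/6
(3j)²=4/105 [(2 3 3; 0 0 0)], sign=+1
Σ_t [1,2]: t=1:−1/8 t=2:+1/12 = -1/24
(3j)²=1/210 [(2 3 3; -1 0 1)], sign=-1
⇒ 4πI² = 2/45
I = (-1)√(2/45/(4π)) = -0.05947080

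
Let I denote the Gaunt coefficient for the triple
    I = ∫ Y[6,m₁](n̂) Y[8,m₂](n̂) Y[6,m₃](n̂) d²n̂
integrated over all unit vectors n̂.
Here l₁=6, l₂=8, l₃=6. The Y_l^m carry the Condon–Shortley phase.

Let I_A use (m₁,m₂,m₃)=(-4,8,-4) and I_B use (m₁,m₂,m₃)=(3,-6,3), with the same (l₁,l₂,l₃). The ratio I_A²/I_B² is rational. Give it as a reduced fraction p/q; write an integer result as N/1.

Same 6,8,6: normalisation and zero-m 3j drop out of the ratio.
A: Δ: 8! 4! 8! / 21! → 1/1309458150; sum: t=8:+1/6502809600 = 1/6502809600; 3j²(6 8 6; -4 8 -4) = Δ·Π!·Σ² = 45/2261  (sign +1)
B: Δ: 8! 4! 8! / 21! → 1/1309458150; sum: t=0:+1/348364800 t=1:−1/101606400 t=2:+1/348364800 = -1/243855360; 3j²(6 8 6; 3 -6 3) = Δ·Π!·Σ² = 24/2261  (sign +1)
I_A²/I_B² = (45/2261)/(24/2261) = 15/8

15/8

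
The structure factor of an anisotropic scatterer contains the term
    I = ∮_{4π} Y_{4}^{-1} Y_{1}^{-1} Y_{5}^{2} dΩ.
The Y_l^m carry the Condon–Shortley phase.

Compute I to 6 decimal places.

0.225034

Checks pass: Σm=0; 10 even; l₃=5∈[3,5].
(2·4+1)(2·1+1)(2·5+1) = 297
Δ: 0! 8! 2! / 11! → 1/495
sum: t=0:+1/576 = 1/576
3j²(4 1 5; 0 0 0) = Δ·Π!·Σ² = 5/99  (sign -1)
sum: t=0:+1/1440 = 1/1440
3j²(4 1 5; -1 -1 2) = Δ·Π!·Σ² = 7/165  (sign -1)
combine: 4πI² = 297·5/99·7/165 = 7/11
take √, sign +1: I = 0.22503380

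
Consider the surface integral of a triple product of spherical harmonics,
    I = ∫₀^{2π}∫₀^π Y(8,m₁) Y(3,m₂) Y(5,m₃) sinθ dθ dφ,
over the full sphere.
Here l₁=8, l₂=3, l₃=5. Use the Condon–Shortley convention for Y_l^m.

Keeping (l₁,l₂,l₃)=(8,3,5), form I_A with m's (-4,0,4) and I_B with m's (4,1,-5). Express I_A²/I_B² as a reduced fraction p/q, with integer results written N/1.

40/3

l's match ⇒ only the (l;m) 3-j factors differ between A and B.
A: triangle coeff Δ(8,3,5) = 1/136136; Σ_t [3,3]: t=3:−1/13063680 = -1/13063680; (3j)²=10/1547 [(8 3 5; -4 0 4)], sign=+1
B: triangle coeff Δ(8,3,5) = 1/136136; Σ_t [4,4]: t=4:+1/174182400 = 1/174182400; (3j)²=3/6188 [(8 3 5; 4 1 -5)], sign=+1
I_A²/I_B² = (10/1547)/(3/6188) = 40/3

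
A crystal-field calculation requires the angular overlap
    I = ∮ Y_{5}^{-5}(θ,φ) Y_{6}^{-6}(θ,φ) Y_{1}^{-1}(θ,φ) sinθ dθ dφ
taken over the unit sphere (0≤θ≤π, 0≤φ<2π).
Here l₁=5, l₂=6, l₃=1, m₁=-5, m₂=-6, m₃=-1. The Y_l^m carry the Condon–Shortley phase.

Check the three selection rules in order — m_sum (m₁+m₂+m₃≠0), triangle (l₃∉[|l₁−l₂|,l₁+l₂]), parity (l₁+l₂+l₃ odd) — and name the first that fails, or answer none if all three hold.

azimuthal sum: -5 − 6 − 1 = -12  ✗
1 ≤ 1 ≤ 11 (triangle on l)
L = 5 + 6 + 1 = 12 (even)

m_sum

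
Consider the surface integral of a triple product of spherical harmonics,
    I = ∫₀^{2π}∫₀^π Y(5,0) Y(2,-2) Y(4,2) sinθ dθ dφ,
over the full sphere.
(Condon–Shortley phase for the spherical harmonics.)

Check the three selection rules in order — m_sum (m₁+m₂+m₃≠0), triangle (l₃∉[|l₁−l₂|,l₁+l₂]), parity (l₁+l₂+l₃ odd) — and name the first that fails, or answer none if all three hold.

parity

Σmᵢ = 0  ✓
l₃∈[|l₁−l₂|,l₁+l₂]=[3,7], have l₃=4  ✓
Σlᵢ = 11 ⇒ odd  ✗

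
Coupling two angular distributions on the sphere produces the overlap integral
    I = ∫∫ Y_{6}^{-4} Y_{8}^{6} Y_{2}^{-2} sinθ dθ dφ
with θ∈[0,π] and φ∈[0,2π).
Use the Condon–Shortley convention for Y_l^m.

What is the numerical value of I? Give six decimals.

0.268492

Rules hold: Σm=0, L=16 even, 2≤2≤14.
N = 13·17·5 = 1105
Δ = 12!·0!·4!/17! = 1/30940
Racah Σ t=6..6: t=6:+1/2073600 = 1/2073600
⇒ 3j(6 8 2; 0 0 0)² = 28/1105, sgn +1
Racah Σ t=10..10: t=10:+1/174182400 = 1/174182400
⇒ 3j(6 8 2; -4 6 -2)² = 11/340, sgn +1
4πI² = N·(3j₀)²·(3jₘ)² = 77/85
I = +1·√(0.905882/4π) = 0.26849176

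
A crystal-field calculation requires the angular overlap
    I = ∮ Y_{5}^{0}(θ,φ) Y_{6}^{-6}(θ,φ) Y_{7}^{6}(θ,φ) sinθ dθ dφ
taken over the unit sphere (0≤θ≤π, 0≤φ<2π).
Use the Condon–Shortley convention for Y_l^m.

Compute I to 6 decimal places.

Rules hold: Σm=0, L=18 even, 1≤7≤11.
N = 11·13·15 = 2145
Δ = 4!·6!·8!/19! = 1/174594420
Racah Σ t=0..4: t=0:+1/4147200 t=1:−1/207360 t=2:+1/82944 t=3:−1/207360 t=4:+1/4147200 = 1/345600
⇒ 3j(5 6 7; 0 0 0)² = 420/46189, sgn -1
Racah Σ t=0..0: t=0:+1/116121600 = 1/116121600
⇒ 3j(5 6 7; 0 -6 6)² = 165/9044, sgn -1
4πI² = N·(3j₀)²·(3jₘ)² = 37125/104329
I = +1·√(0.355845/4π) = 0.16827739

0.168277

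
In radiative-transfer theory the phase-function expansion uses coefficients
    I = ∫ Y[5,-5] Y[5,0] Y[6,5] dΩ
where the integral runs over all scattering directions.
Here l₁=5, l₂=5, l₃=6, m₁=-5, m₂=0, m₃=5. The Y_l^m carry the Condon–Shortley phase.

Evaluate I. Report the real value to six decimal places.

Checks pass: Σm=0; 16 even; l₃=6∈[0,10].
(2·5+1)(2·5+1)(2·6+1) = 1573
Δ: 4! 6! 6! / 17! → 1/28588560
sum: t=0:+1/345600 t=1:−1/13824 t=2:+1/5184 t=3:−1/13824 t=4:+1/345600 = 7/129600
3j²(5 5 6; 0 0 0) = Δ·Π!·Σ² = 80/7293  (sign +1)
sum: t=4:+1/2073600 = 1/2073600
3j²(5 5 6; -5 0 5) = Δ·Π!·Σ² = 15/884  (sign -1)
combine: 4πI² = 1573·80/7293·15/884 = 1100/3757
take √, sign -1: I = -0.15264086

-0.152641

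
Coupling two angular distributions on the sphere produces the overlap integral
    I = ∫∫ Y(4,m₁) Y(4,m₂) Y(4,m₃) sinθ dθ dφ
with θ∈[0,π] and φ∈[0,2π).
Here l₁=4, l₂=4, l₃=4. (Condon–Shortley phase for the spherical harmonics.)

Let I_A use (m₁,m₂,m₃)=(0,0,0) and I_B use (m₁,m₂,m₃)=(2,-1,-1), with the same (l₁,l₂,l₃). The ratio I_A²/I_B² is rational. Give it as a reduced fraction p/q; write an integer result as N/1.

Shared (l₁,l₂,l₃)=(4,4,4): N and (l;000)² cancel in I_A²/I_B².
A: Δ = 4!·4!·4!/13! = 1/450450; Racah Σ t=0..4: t=0:+1/13824 t=1:−1/216 t=2:+1/64 t=3:−1/216 t=4:+1/13824 = 5/768; ⇒ 3j(4 4 4; 0 0 0)² = 18/1001, sgn +1
B: Δ = 4!·4!·4!/13! = 1/450450; Racah Σ t=0..2: t=0:+1/576 t=1:−1/144 t=2:+1/576 = -1/288; ⇒ 3j(4 4 4; 2 -1 -1)² = 20/1001, sgn +1
I_A²/I_B² = (18/1001)/(20/1001) = 9/10

9/10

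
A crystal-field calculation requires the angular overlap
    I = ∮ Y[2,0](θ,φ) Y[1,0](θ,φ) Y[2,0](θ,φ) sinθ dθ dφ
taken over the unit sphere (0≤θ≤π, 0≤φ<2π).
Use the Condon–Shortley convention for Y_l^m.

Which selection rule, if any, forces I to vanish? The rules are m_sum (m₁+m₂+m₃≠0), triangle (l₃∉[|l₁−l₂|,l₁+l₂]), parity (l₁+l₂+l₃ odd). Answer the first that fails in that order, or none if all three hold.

parity

azimuthal sum: 0 + 0 + 0 = 0  ✓
1 ≤ 2 ≤ 3 (triangle on l)  ✓
L = 2 + 1 + 2 = 5 (odd)  ✗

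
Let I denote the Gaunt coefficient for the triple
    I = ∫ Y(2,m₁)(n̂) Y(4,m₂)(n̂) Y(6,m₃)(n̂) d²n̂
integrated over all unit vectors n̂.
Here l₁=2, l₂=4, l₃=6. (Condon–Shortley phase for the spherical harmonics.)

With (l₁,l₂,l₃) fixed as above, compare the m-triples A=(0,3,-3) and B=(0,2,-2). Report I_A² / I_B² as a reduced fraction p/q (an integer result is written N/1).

9/14

Shared (l₁,l₂,l₃)=(2,4,6): N and (l;000)² cancel in I_A²/I_B².
A: Δ = 0!·4!·8!/13! = 1/6435; Racah Σ t=0..0: t=0:+1/20160 = 1/20160; ⇒ 3j(2 4 6; 0 3 -3)² = 12/715, sgn -1
B: Δ = 0!·4!·8!/13! = 1/6435; Racah Σ t=0..0: t=0:+1/5760 = 1/5760; ⇒ 3j(2 4 6; 0 2 -2)² = 56/2145, sgn +1
I_A²/I_B² = (12/715)/(56/2145) = 9/14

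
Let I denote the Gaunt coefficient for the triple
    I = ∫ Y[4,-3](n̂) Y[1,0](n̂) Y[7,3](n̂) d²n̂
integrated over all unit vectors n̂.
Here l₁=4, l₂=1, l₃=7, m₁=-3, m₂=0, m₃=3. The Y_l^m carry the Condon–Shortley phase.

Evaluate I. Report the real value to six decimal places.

|4−1|≤7≤4+1 violated ⇒ I = 0

0.000000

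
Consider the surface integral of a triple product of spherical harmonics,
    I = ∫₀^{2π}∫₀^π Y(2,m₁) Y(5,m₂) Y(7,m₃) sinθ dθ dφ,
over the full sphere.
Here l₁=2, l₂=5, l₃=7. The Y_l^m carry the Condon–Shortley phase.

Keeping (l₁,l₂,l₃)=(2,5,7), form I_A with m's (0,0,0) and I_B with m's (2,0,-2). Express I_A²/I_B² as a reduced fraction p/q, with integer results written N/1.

7/2

Shared (l₁,l₂,l₃)=(2,5,7): N and (l;000)² cancel in I_A²/I_B².
A: Δ = 0!·4!·10!/15! = 1/15015; Racah Σ t=0..0: t=0:+1/57600 = 1/57600; ⇒ 3j(2 5 7; 0 0 0)² = 21/715, sgn -1
B: Δ = 0!·4!·10!/15! = 1/15015; Racah Σ t=0..0: t=0:+1/345600 = 1/345600; ⇒ 3j(2 5 7; 2 0 -2)² = 6/715, sgn -1
I_A²/I_B² = (21/715)/(6/715) = 7/2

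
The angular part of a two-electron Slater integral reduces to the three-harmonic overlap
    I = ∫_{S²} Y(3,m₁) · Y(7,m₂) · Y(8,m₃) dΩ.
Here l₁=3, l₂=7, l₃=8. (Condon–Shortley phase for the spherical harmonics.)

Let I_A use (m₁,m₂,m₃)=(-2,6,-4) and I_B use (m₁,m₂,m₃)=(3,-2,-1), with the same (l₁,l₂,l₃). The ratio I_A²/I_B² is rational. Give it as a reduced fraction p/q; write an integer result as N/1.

6877/13608

Shared (l₁,l₂,l₃)=(3,7,8): N and (l;000)² cancel in I_A²/I_B².
A: Δ = 2!·4!·12!/19! = 1/5290740; Racah Σ t=1..2: t=1:−1/11496038400 t=2:+1/479001600 = 23/11496038400; ⇒ 3j(3 7 8; -2 6 -4)² = 529/81396, sgn +1
B: Δ = 2!·4!·12!/19! = 1/5290740; Racah Σ t=0..0: t=0:+1/29030400 = 1/29030400; ⇒ 3j(3 7 8; 3 -2 -1)² = 54/4199, sgn -1
I_A²/I_B² = (529/81396)/(54/4199) = 6877/13608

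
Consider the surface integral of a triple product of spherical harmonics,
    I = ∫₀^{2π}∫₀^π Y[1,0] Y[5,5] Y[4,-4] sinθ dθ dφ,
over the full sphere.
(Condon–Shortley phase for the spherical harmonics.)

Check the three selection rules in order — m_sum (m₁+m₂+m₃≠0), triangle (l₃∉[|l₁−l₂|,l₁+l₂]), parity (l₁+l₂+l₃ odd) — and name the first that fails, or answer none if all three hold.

m_sum

Σmᵢ = 1  ✗
l₃∈[|l₁−l₂|,l₁+l₂]=[4,6], have l₃=4
Σlᵢ = 10 ⇒ even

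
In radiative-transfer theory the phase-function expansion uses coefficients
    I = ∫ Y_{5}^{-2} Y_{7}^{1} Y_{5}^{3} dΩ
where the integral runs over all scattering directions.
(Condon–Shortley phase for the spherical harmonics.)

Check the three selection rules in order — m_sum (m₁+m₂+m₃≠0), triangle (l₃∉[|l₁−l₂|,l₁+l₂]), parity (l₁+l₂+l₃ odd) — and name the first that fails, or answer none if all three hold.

Σmᵢ = 2  ✗
l₃∈[|l₁−l₂|,l₁+l₂]=[2,12], have l₃=5
Σlᵢ = 17 ⇒ odd

m_sum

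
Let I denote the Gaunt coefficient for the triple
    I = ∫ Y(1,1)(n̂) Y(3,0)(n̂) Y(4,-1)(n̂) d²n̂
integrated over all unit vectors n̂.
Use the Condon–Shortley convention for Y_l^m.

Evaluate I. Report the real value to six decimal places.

m-sum 0 ✓  L=8 even ✓  2≤4≤4 ✓
Π(2lᵢ+1) = 3×7×9 = 189
triangle coeff Δ(1,3,4) = 1/252
Σ_t [0,0]: t=0:+1/36 = 1/36
(3j)²=4/63 [(1 3 4; 0 0 0)], sign=+1
Σ_t [0,0]: t=0:+1/72 = 1/72
(3j)²=5/126 [(1 3 4; 1 0 -1)], sign=-1
⇒ 4πI² = 10/21
I = (-1)√(10/21/(4π)) = -0.19466390

-0.194664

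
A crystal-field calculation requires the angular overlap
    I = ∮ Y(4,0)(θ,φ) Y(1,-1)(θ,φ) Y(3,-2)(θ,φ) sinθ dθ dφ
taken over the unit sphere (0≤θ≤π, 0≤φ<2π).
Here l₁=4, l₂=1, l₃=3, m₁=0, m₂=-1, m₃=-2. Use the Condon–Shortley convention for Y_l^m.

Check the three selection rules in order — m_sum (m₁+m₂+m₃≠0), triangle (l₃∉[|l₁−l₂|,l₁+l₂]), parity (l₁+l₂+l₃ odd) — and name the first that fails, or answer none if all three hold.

Σmᵢ = -3  ✗
l₃∈[|l₁−l₂|,l₁+l₂]=[3,5], have l₃=3
Σlᵢ = 8 ⇒ even

m_sum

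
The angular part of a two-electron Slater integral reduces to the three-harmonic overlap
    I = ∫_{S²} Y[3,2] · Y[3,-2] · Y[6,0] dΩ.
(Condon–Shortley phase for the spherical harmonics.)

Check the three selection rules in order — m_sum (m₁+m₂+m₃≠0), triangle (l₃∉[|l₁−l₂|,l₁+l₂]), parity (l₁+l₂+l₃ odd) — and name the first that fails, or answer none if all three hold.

none

m₁+m₂+m₃ = 2 − 2 + 0 = 0  ✓
triangle: |3−3|=0 ≤ l₃=6 ≤ 3+3=6  ✓
parity: l₁+l₂+l₃ = 12 is even  ✓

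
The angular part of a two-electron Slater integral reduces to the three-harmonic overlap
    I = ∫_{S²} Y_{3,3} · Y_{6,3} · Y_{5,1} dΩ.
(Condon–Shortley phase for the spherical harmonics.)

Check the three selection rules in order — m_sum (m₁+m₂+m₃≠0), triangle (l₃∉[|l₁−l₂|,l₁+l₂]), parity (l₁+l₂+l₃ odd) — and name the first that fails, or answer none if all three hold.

m_sum

Σmᵢ = 7  ✗
l₃∈[|l₁−l₂|,l₁+l₂]=[3,9], have l₃=5
Σlᵢ = 14 ⇒ even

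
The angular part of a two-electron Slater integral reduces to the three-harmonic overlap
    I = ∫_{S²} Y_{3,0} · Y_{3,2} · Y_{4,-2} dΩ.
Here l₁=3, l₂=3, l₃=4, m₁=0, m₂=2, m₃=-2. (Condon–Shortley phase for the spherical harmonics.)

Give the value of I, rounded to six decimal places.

m-sum 0 ✓  L=10 even ✓  0≤4≤6 ✓
Π(2lᵢ+1) = 7×7×9 = 441
triangle coeff Δ(3,3,4) = 1/34650
Σ_t [0,2]: t=0:+1/72 t=1:−1/16 t=2:+1/72 = -5/144
(3j)²=2/77 [(3 3 4; 0 0 0)], sign=-1
Σ_t [1,2]: t=1:−1/96 t=2:+1/72 = 1/288
(3j)²=1/462 [(3 3 4; 0 2 -2)], sign=+1
⇒ 4πI² = 3/121
I = (-1)√(3/121/(4π)) = -0.04441841

-0.044418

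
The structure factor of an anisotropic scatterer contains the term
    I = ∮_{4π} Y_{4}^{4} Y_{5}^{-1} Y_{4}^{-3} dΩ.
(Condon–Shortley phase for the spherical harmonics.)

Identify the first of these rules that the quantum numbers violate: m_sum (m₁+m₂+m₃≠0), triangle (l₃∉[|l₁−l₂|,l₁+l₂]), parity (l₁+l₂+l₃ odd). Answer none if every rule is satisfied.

m₁+m₂+m₃ = 4 − 1 − 3 = 0  ✓
triangle: |4−5|=1 ≤ l₃=4 ≤ 4+5=9  ✓
parity: l₁+l₂+l₃ = 13 is odd  ✗

parity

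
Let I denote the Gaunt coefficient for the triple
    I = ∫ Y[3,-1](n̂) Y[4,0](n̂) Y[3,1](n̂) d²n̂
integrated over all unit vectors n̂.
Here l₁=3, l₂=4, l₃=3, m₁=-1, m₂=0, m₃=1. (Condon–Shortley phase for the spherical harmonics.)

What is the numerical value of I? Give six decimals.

Rules hold: Σm=0, L=10 even, 1≤3≤7.
N = 7·9·7 = 441
Δ = 4!·2!·4!/11! = 1/34650
Racah Σ t=1..3: t=1:−1/72 t=2:+1/16 t=3:−1/72 = 5/144
⇒ 3j(3 4 3; 0 0 0)² = 2/77, sgn -1
Racah Σ t=2..4: t=2:+1/32 t=3:−1/36 t=4:+1/1152 = 5/1152
⇒ 3j(3 4 3; -1 0 1)² = 1/1386, sgn +1
4πI² = N·(3j₀)²·(3jₘ)² = 1/121
I = -1·√(0.00826446/4π) = -0.02564498

-0.025645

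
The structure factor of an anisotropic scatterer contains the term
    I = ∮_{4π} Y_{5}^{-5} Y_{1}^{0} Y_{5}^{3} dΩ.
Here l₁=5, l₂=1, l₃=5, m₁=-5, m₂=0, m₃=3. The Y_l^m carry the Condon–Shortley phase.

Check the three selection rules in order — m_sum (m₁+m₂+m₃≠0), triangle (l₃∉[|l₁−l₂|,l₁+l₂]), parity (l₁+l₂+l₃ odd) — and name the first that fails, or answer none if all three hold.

azimuthal sum: -5 + 0 + 3 = -2  ✗
4 ≤ 5 ≤ 6 (triangle on l)
L = 5 + 1 + 5 = 11 (odd)

m_sum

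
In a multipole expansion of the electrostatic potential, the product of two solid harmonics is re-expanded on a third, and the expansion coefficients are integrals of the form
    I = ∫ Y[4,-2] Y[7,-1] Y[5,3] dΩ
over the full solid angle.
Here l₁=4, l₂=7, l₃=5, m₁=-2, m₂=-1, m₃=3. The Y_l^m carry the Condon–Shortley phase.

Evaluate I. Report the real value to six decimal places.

Checks pass: Σm=0; 16 even; l₃=5∈[3,11].
(2·4+1)(2·7+1)(2·5+1) = 1485
Δ: 6! 2! 8! / 17! → 1/6126120
sum: t=2:+1/69120 t=3:−1/20736 t=4:+1/69120 = -1/51840
3j²(4 7 5; 0 0 0) = Δ·Π!·Σ² = 280/21879  (sign +1)
sum: t=4:+1/138240 t=5:−1/604800 t=6:+1/58060800 = 13/2322432
3j²(4 7 5; -2 -1 3) = Δ·Π!·Σ² = 1625/94248  (sign +1)
combine: 4πI² = 1485·280/21879·1625/94248 = 3125/9537
take √, sign +1: I = 0.16147831

0.161478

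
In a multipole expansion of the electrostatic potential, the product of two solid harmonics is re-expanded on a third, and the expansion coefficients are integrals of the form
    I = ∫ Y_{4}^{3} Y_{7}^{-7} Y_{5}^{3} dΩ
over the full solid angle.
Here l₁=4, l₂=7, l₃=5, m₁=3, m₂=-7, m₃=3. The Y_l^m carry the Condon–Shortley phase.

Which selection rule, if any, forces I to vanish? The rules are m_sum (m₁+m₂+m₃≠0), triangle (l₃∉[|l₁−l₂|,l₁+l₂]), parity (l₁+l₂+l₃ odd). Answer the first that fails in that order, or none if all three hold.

m_sum

azimuthal sum: 3 − 7 + 3 = -1  ✗
3 ≤ 5 ≤ 11 (triangle on l)
L = 4 + 7 + 5 = 16 (even)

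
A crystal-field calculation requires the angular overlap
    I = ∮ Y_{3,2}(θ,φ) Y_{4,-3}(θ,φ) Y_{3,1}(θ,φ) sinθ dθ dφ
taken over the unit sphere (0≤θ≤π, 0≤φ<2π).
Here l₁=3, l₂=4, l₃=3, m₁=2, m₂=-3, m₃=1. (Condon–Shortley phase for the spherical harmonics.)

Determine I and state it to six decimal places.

Rules hold: Σm=0, L=10 even, 1≤3≤7.
N = 7·9·7 = 441
Δ = 4!·2!·4!/11! = 1/34650
Racah Σ t=1..3: t=1:−1/72 t=2:+1/16 t=3:−1/72 = 5/144
⇒ 3j(3 4 3; 0 0 0)² = 2/77, sgn -1
Racah Σ t=0..1: t=0:+1/144 t=1:−1/288 = 1/288
⇒ 3j(3 4 3; 2 -3 1)² = 1/99, sgn +1
4πI² = N·(3j₀)²·(3jₘ)² = 14/121
I = -1·√(0.115702/4π) = -0.09595473

-0.095955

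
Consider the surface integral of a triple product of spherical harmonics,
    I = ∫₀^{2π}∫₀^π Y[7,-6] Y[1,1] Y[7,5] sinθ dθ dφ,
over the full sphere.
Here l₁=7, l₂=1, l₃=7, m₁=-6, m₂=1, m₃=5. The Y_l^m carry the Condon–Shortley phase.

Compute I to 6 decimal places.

Σlᵢ=15 odd — θ-integrand is odd under cosθ→−cosθ; I=0

0.000000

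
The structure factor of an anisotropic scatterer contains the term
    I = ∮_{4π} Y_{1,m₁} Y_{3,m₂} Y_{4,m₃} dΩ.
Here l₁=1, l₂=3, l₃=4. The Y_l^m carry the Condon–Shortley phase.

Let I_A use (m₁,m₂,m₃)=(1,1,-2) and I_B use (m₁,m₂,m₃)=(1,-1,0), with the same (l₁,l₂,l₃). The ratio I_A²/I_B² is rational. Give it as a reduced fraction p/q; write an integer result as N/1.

Same 1,3,4: normalisation and zero-m 3j drop out of the ratio.
A: Δ: 0! 2! 6! / 9! → 1/252; sum: t=0:+1/96 = 1/96; 3j²(1 3 4; 1 1 -2) = Δ·Π!·Σ² = 5/84  (sign +1)
B: Δ: 0! 2! 6! / 9! → 1/252; sum: t=0:+1/96 = 1/96; 3j²(1 3 4; 1 -1 0) = Δ·Π!·Σ² = 1/42  (sign +1)
I_A²/I_B² = (5/84)/(1/42) = 5/2

5/2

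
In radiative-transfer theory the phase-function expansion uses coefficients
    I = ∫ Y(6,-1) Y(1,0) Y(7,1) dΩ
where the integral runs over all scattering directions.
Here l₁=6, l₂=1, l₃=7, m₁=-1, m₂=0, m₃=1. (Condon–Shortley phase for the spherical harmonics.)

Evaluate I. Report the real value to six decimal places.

Checks pass: Σm=0; 14 even; l₃=7∈[5,7].
(2·6+1)(2·1+1)(2·7+1) = 585
Δ: 0! 12! 2! / 15! → 1/1365
sum: t=0:+1/518400 = 1/518400
3j²(6 1 7; 0 0 0) = Δ·Π!·Σ² = 7/195  (sign -1)
sum: t=0:+1/604800 = 1/604800
3j²(6 1 7; -1 0 1) = Δ·Π!·Σ² = 16/455  (sign +1)
combine: 4πI² = 585·7/195·16/455 = 48/65
take √, sign -1: I = -0.24241473

-0.242415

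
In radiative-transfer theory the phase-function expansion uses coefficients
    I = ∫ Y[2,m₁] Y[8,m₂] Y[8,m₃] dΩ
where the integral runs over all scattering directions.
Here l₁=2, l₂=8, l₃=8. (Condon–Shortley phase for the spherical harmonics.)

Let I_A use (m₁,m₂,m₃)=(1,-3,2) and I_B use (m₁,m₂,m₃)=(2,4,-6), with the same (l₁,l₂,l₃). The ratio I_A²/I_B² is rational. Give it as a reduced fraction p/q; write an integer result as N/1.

Shared (l₁,l₂,l₃)=(2,8,8): N and (l;000)² cancel in I_A²/I_B².
A: Δ = 2!·2!·14!/19! = 1/348840; Racah Σ t=0..1: t=0:+1/87091200 t=1:−1/174182400 = 1/174182400; ⇒ 3j(2 8 8; 1 -3 2)² = 55/7752, sgn +1
B: Δ = 2!·2!·14!/19! = 1/348840; Racah Σ t=0..0: t=0:+1/3832012800 = 1/3832012800; ⇒ 3j(2 8 8; 2 4 -6)² = 91/9690, sgn +1
I_A²/I_B² = (55/7752)/(91/9690) = 275/364

275/364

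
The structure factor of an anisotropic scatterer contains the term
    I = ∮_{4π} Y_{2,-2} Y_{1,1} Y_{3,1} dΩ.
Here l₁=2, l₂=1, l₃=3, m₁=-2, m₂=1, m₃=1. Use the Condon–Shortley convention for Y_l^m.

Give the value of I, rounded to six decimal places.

m-sum 0 ✓  L=6 even ✓  1≤3≤3 ✓
Π(2lᵢ+1) = 5×3×7 = 105
triangle coeff Δ(2,1,3) = 1/105
Σ_t [0,0]: t=0:+1/4 = 1/4
(3j)²=3/35 [(2 1 3; 0 0 0)], sign=-1
Σ_t [0,0]: t=0:+1/48 = 1/48
(3j)²=1/105 [(2 1 3; -2 1 1)], sign=+1
⇒ 4πI² = 3/35
I = (-1)√(3/35/(4π)) = -0.08258890

-0.082589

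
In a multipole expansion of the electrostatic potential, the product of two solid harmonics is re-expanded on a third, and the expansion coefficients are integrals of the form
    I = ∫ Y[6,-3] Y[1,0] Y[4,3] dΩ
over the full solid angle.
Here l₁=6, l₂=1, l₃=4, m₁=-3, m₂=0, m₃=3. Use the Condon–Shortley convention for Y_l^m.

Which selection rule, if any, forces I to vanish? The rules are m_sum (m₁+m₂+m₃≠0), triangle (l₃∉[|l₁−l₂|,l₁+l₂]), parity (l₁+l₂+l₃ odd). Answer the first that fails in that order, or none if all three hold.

triangle

azimuthal sum: -3 + 0 + 3 = 0  ✓
5 ≤ 4 ≤ 7 (triangle on l)  ✗
L = 6 + 1 + 4 = 11 (odd)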